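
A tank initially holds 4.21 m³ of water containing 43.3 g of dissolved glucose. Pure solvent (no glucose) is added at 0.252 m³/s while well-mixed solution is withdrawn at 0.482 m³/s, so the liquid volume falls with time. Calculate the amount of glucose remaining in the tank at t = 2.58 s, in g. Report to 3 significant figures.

31.5 g

Total volume: dV/dt = Q_in − Q_out = -0.23000 m³/s, so V(t) = 4.21 − 0.23000 t and V(2.58) = 3.6166 m³.
Species balance (pure solvent in): dm/dt = −Q_out · m/V(t).
dm/m = −Q_out dt/(V₀ − 0.23000 t); integrating gives ln(m/m₀) = −(Q_out/(Q_in−Q_out)) ln(V/V₀).
m = m₀ (V₀/V)^(Q_out/(Q_in−Q_out)) = 43.3 × (4.21/3.6166)^(-2.0957) = 31.493 g.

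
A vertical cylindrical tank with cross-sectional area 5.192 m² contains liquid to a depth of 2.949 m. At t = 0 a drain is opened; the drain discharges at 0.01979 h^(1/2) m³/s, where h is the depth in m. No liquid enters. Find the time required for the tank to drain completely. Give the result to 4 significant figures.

A dh/dt = −Q_out = −0.01979 √h.
∫ h^(−1/2) dh = −(0.01979/A) ∫ dt, giving 2√h = 2√h₀ − (0.01979/A) t.
Set h = 0: 2√h₀ = (0.01979/A) t_empty ⇒ t_empty = 2A√h₀/0.01979.
t_empty = 2·5.192·√2.949/0.01979 = 10.3840·1.71727/0.01979 = 901.065 s.

901.1 s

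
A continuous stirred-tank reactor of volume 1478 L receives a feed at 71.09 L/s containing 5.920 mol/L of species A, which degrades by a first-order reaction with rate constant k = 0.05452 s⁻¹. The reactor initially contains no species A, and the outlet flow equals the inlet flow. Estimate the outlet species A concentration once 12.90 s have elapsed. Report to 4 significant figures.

2.036 mol/L

Species balance: V dC/dt = Q C_in − Q C − k V C.
This is linear with rate a = Q/V + k = 0.102619 s⁻¹.
C_ss = Q C_in/(Q + kV) = 2.77478 mol/L; C(t) = C_ss + (C₀ − C_ss) e^(−a t).
C(12.90) = 2.77478 + (-2.77478)·e^(−0.102619·12.90) = 2.77478 + (-2.77478)·0.266127 = 2.03634 mol/L.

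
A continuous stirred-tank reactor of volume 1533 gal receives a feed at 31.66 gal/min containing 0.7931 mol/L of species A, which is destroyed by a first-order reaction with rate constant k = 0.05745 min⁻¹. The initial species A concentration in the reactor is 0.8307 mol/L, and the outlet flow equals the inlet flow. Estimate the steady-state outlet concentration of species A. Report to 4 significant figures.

Species balance: V dC/dt = Q C_in − Q C − k V C.
At steady state: 0 = Q C_in − (Q + kV) C_ss, so C_ss = Q C_in/(Q + kV).
C_ss = 31.66·0.7931/(31.66 + 0.05745·1533) = 25.1095/119.731 = 0.209717 mol/L.

0.2097 mol/L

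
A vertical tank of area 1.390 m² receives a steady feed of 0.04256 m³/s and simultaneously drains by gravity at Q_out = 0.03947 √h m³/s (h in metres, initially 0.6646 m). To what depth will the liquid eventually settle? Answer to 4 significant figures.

1.163 m

Unsteady balance on liquid volume: A dh/dt = Q_in − 0.03947 √h. At steady state dh/dt = 0:
Q_in = 0.03947 √h_ss ⇒ √h_ss = 0.04256/0.03947 = 1.07829.
h_ss = 1.07829² = 1.16270 m. (Since h₀ = 0.6646 m < h_ss, the level will rise toward this value.)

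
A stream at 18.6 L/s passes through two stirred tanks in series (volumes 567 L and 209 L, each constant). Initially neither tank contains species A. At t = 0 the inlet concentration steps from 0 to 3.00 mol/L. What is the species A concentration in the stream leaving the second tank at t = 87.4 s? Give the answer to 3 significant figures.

2.73 mol/L

Each tank obeys Vᵢ dCᵢ/dt = Q(Cᵢ₋₁ − Cᵢ), so τᵢ = Vᵢ/Q.
τ₁ = 567/18.6 = 30.484 s; τ₂ = 209/18.6 = 11.237 s.
Tank 1: C₁ = C_in(1 − e^(−t/τ₁)). Tank 2 (τ₁ ≠ τ₂): C₂ = C_in[1 − (τ₁ e^(−t/τ₁) − τ₂ e^(−t/τ₂))/(τ₁ − τ₂)].
At t = 87.4: e^(−t/τ₁) = 0.056864, e^(−t/τ₂) = 0.00041877.
C₂ = 3.00·[1 − (30.484·0.056864 − 11.237·0.00041877)/(19.247)] = 3.00·0.91018 = 2.7305 mol/L.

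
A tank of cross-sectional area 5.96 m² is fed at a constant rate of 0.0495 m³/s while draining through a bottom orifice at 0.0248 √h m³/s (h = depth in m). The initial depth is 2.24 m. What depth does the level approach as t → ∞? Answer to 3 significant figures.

Mass balance (ρ constant): A dh/dt = Q_in − 0.0248 √h. At steady state dh/dt = 0:
Q_in = 0.0248 √h_ss ⇒ √h_ss = 0.0495/0.0248 = 1.9960.
h_ss = 1.9960² = 3.9839 m. (Since h₀ = 2.24 m < h_ss, the level will rise toward this value.)

3.98 m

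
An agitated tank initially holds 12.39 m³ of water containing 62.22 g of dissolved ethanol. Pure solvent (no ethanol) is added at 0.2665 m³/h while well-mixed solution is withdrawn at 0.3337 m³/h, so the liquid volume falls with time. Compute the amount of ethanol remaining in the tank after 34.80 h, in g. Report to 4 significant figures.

Let m(t) be the amount of ethanol. Volume: V(t) = V₀ + (Q_in − Q_out) t = 12.39 − 0.0672000 t; V(34.80) = 10.0514 m³.
Solute balance: dm/dt = 0 − Q_out C = −Q_out m/V(t).
dm/m = −Q_out dt/(V₀ − 0.0672000 t); integrating gives ln(m/m₀) = −(Q_out/(Q_in−Q_out)) ln(V/V₀).
m = m₀ (V₀/V)^(Q_out/(Q_in−Q_out)) = 62.22 × (12.39/10.0514)^(-4.96577) = 22.0203 g.

22.02 g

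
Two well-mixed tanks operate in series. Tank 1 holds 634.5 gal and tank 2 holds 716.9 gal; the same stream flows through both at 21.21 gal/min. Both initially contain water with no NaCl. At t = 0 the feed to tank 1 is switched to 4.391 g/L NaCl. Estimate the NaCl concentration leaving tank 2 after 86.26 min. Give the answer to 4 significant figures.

3.306 g/L

Species balance on tank i: dCᵢ/dt = (Cᵢ₋₁ − Cᵢ)/τᵢ with τᵢ = Vᵢ/Q.
τ₁ = 634.5/21.21 = 29.9151 min; τ₂ = 716.9/21.21 = 33.8001 min.
Tank 1: C₁ = C_in(1 − e^(−t/τ₁)). Tank 2 (τ₁ ≠ τ₂): C₂ = C_in[1 − (τ₁ e^(−t/τ₁) − τ₂ e^(−t/τ₂))/(τ₁ − τ₂)].
At t = 86.26: e^(−t/τ₁) = 0.0559392, e^(−t/τ₂) = 0.0779207.
C₂ = 4.391·[1 − (29.9151·0.0559392 − 33.8001·0.0779207)/(-3.88496)] = 4.391·0.752816 = 3.30562 g/L.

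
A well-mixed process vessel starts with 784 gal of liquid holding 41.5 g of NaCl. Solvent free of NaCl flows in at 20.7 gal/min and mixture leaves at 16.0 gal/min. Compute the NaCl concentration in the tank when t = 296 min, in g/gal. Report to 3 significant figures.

Let m(t) be the amount of NaCl. Volume: V(t) = V₀ + (Q_in − Q_out) t = 784 + 4.7000 t; V(296) = 2175.2 gal.
Species balance (pure solvent in): dm/dt = −Q_out · m/V(t).
Separate: dm/m = −Q_out dt/V(t) ⇒ ln(m/m₀) = −(Q_out/(Q_in−Q_out)) ln(V/V₀).
m = m₀ (V₀/V)^(Q_out/(Q_in−Q_out)) = 41.5 × (784/2175.2)^(3.4043) = 1.2863 g.
C = m/V = 1.2863/2175.2 = 0.00059134 g/gal.

0.000591 g/gal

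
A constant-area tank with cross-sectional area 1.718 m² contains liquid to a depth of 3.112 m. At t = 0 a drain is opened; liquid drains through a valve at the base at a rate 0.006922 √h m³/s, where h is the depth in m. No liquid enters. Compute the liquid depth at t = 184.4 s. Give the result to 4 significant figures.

A dh/dt = −Q_out = −0.006922 √h.
∫ h^(−1/2) dh = −(0.006922/A) ∫ dt, giving 2√h = 2√h₀ − (0.006922/A) t.
√h = √3.112 − 0.006922·184.4/(2·1.718) = 1.76409 − 0.371483 = 1.39260.
h = 1.39260² = 1.93934 m.

1.939 m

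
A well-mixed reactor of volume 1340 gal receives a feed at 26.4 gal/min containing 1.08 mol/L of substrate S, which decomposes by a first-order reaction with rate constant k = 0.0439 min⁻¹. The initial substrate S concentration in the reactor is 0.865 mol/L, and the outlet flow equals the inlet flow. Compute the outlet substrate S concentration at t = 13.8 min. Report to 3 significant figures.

V dC/dt = Q(C_in − C) − k V C.
dC/dt = (Q/V) C_in − (Q/V + k) C; effective rate a = Q/V + k = 0.019701 + 0.0439 = 0.063601 min⁻¹.
C_ss = Q C_in/(Q + kV) = 0.33455 mol/L; C(t) = C_ss + (C₀ − C_ss) e^(−a t).
C(13.8) = 0.33455 + (0.53045)·e^(−0.063601·13.8) = 0.33455 + (0.53045)·0.41574 = 0.55508 mol/L.

0.555 mol/L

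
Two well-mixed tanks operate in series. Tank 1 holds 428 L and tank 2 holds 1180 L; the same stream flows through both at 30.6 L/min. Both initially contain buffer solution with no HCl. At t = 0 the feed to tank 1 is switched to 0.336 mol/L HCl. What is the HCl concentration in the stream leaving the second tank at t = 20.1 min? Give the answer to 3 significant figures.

Species balance on tank i: dCᵢ/dt = (Cᵢ₋₁ − Cᵢ)/τᵢ with τᵢ = Vᵢ/Q.
τ₁ = 428/30.6 = 13.987 min; τ₂ = 1180/30.6 = 38.562 min.
Tank 1: C₁ = C_in(1 − e^(−t/τ₁)). Tank 2 (τ₁ ≠ τ₂): C₂ = C_in[1 − (τ₁ e^(−t/τ₁) − τ₂ e^(−t/τ₂))/(τ₁ − τ₂)].
At t = 20.1: e^(−t/τ₁) = 0.23763, e^(−t/τ₂) = 0.59379.
C₂ = 0.336·[1 − (13.987·0.23763 − 38.562·0.59379)/(-24.575)] = 0.336·0.20351 = 0.068378 mol/L.

0.0684 mol/L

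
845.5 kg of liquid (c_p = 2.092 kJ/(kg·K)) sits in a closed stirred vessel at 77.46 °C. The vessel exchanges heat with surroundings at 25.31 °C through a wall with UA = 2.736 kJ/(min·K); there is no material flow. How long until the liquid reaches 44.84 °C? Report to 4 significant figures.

635.0 min

Unsteady energy balance on the tank contents: M c_p dT/dt = −UA(T − T_amb).
τ = M c_p/UA = 646.486 min; T_ss = T_amb = 25.3100 °C.
T(t) = T_ss + (T₀ − T_ss)e^(−t/τ); set T = 44.84:
t = −τ ln[(T − T_ss)/(T₀ − T_ss)] = −646.486 · ln(0.374497) = 634.961 min.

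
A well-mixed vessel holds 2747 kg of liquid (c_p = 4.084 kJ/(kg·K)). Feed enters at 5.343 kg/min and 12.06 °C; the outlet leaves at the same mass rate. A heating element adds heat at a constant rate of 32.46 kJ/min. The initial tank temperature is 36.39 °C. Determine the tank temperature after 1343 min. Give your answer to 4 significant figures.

Energy balance: M c_p dT/dt = ṁ c_p (T_in − T) + 32.46.
τ = M/ṁ = 514.131 min; T_ss = T_in + Q̇/(ṁ c_p) = 12.06 + 32.46/(5.343·4.084) = 13.5476 °C.
Integrating: T(t) = T_ss + (T₀ − T_ss) e^(−t/τ).
T(1343) = 13.5476 + (22.8424)·e^(−1343/514.131) = 13.5476 + (22.8424)·0.0733747 = 15.2236 °C.

15.22 °C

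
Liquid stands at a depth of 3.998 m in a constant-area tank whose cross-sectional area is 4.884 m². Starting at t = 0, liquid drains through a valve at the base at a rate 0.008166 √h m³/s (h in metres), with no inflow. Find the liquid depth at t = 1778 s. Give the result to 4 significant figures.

0.2633 m

With no inflow, A dh/dt = −0.008166 √h.
Separate and integrate: 2(√h − √h₀) = −(0.008166/A) t.
√h = √3.998 − 0.008166·1778/(2·4.884) = 1.99950 − 1.48640 = 0.513101.
h = 0.513101² = 0.263272 m.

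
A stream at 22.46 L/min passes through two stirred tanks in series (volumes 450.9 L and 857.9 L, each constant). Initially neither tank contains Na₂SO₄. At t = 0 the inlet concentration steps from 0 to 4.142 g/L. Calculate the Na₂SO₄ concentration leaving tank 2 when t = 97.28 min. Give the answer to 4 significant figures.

3.494 g/L

Species balance on tank i: dCᵢ/dt = (Cᵢ₋₁ − Cᵢ)/τᵢ with τᵢ = Vᵢ/Q.
τ₁ = 450.9/22.46 = 20.0757 min; τ₂ = 857.9/22.46 = 38.1968 min.
Tank 1: C₁ = C_in(1 − e^(−t/τ₁)). Tank 2 (τ₁ ≠ τ₂): C₂ = C_in[1 − (τ₁ e^(−t/τ₁) − τ₂ e^(−t/τ₂))/(τ₁ − τ₂)].
At t = 97.28: e^(−t/τ₁) = 0.00786241, e^(−t/τ₂) = 0.0783311.
C₂ = 4.142·[1 − (20.0757·0.00786241 − 38.1968·0.0783311)/(-18.1211)] = 4.142·0.843599 = 3.49419 g/L.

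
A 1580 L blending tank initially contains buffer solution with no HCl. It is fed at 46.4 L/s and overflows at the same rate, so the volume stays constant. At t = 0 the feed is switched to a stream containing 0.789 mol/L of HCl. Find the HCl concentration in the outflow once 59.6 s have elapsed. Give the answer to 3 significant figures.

0.652 mol/L

Transient balance on the dissolved component: V dC/dt = Q(C_in − C).
Time constant τ = V/Q = 1580/46.4 = 34.052 s.
Solution: C(t) = C_in + (C₀ − C_in) e^(−t/τ).
C(59.6) = 0.789 + (0 − 0.789)·e^(−59.6/34.052) = 0.789 + (-0.78900)·0.17373 = 0.65193 mol/L.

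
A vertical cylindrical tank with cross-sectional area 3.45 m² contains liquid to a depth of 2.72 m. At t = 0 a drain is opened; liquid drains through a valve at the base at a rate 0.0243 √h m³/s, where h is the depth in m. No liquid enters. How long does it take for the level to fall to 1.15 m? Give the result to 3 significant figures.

164 s

Unsteady balance on liquid volume: A dh/dt = −0.0243 √h.
Separate and integrate: 2(√h − √h₀) = −(0.0243/A) t.
t = 2A(√h₀ − √h)/0.0243 = 2·3.45·(√2.72 − √1.15)/0.0243
  = 6.9000 × (1.6492 − 1.0724) / 0.0243 = 163.80 s.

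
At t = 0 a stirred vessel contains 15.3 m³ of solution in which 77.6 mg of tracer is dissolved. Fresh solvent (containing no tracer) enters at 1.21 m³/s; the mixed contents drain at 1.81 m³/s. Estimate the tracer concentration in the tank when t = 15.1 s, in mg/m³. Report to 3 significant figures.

0.831 mg/m³

Let m(t) be the amount of tracer. Volume: V(t) = V₀ + (Q_in − Q_out) t = 15.3 − 0.60000 t; V(15.1) = 6.2400 m³.
No tracer enters, so dm/dt = −Q_out · (m/V).
dm/m = −Q_out dt/(V₀ − 0.60000 t); integrating gives ln(m/m₀) = −(Q_out/(Q_in−Q_out)) ln(V/V₀).
m = m₀ (V₀/V)^(Q_out/(Q_in−Q_out)) = 77.6 × (15.3/6.2400)^(-3.0167) = 5.1862 mg.
C = m/V = 5.1862/6.2400 = 0.83112 mg/m³.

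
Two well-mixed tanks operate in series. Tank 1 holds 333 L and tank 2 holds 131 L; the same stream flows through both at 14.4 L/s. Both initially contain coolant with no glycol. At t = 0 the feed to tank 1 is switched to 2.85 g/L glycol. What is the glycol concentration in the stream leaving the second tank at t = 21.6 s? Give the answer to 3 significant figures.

1.18 g/L

Each tank obeys Vᵢ dCᵢ/dt = Q(Cᵢ₋₁ − Cᵢ), so τᵢ = Vᵢ/Q.
τ₁ = 333/14.4 = 23.125 s; τ₂ = 131/14.4 = 9.0972 s.
Tank 1: C₁ = C_in(1 − e^(−t/τ₁)). Tank 2 (τ₁ ≠ τ₂): C₂ = C_in[1 − (τ₁ e^(−t/τ₁) − τ₂ e^(−t/τ₂))/(τ₁ − τ₂)].
At t = 21.6: e^(−t/τ₁) = 0.39296, e^(−t/τ₂) = 0.093075.
C₂ = 2.85·[1 − (23.125·0.39296 − 9.0972·0.093075)/(14.028)] = 2.85·0.41256 = 1.1758 g/L.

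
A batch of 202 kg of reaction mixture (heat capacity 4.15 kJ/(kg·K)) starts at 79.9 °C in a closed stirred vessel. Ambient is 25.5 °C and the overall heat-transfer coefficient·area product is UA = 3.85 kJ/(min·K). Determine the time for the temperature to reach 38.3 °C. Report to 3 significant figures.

First-law balance (no shaft work): M c_p dT/dt = −UA(T − T_amb).
τ = M c_p/UA = 217.74 min; T_ss = T_amb = 25.500 °C.
T(t) = T_ss + (T₀ − T_ss)e^(−t/τ); set T = 38.3:
t = −τ ln[(T − T_ss)/(T₀ − T_ss)] = −217.74 · ln(0.23529) = 315.05 min.

315 min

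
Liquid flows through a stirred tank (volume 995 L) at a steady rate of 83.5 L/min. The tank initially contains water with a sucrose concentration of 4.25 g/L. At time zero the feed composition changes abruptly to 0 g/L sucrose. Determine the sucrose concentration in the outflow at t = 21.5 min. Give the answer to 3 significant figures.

0.700 g/L

Accumulation = in − out for the solute gives V dC/dt = Q(C_in − C).
Rewrite as dC/dt + C/τ = C_in/τ, τ = V/Q = 11.916 min.
Integrating: C(t) = C_in + (C₀ − C_in) e^(−t/τ).
C(21.5) = 0 + (4.25 − 0)·e^(−21.5/11.916) = 0 + (4.2500)·0.16459 = 0.69953 g/L.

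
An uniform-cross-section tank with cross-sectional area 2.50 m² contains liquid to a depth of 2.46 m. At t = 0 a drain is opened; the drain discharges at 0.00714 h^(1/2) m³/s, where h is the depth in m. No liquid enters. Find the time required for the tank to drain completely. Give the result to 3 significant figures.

1100 s

With no inflow, A dh/dt = −0.00714 √h.
This is separable: 2 d(√h)/dt = −0.00714/A, so √h = √h₀ − (0.00714/(2A)) t.
Set h = 0: 2√h₀ = (0.00714/A) t_empty ⇒ t_empty = 2A√h₀/0.00714.
t_empty = 2·2.50·√2.46/0.00714 = 5.0000·1.5684/0.00714 = 1098.3 s.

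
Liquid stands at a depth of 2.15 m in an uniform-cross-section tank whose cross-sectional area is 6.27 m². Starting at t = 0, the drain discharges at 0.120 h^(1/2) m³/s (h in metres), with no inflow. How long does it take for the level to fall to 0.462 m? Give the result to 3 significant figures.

A dh/dt = −Q_out = −0.120 √h.
Separate and integrate: 2(√h − √h₀) = −(0.120/A) t.
t = 2A(√h₀ − √h)/0.120 = 2·6.27·(√2.15 − √0.462)/0.120
  = 12.540 × (1.4663 − 0.67971) / 0.120 = 82.198 s.

82.2 s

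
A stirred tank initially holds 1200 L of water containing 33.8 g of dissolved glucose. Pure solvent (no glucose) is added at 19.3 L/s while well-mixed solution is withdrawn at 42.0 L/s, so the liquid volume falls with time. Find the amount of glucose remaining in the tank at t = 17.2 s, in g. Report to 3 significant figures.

16.3 g

Let m(t) be the amount of glucose. Volume: V(t) = V₀ + (Q_in − Q_out) t = 1200 − 22.700 t; V(17.2) = 809.56 L.
Species balance (pure solvent in): dm/dt = −Q_out · m/V(t).
dm/m = −Q_out dt/(V₀ − 22.700 t); integrating gives ln(m/m₀) = −(Q_out/(Q_in−Q_out)) ln(V/V₀).
m = m₀ (V₀/V)^(Q_out/(Q_in−Q_out)) = 33.8 × (1200/809.56)^(-1.8502) = 16.318 g.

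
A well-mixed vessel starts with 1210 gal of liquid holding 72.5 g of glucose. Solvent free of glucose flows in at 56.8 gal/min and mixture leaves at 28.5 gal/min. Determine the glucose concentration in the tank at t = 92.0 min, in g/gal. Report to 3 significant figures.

0.00598 g/gal

Let m(t) be the amount of glucose. Volume: V(t) = V₀ + (Q_in − Q_out) t = 1210 + 28.300 t; V(92.0) = 3813.6 gal.
Solute balance: dm/dt = 0 − Q_out C = −Q_out m/V(t).
Separate: dm/m = −Q_out dt/V(t) ⇒ ln(m/m₀) = −(Q_out/(Q_in−Q_out)) ln(V/V₀).
m = m₀ (V₀/V)^(Q_out/(Q_in−Q_out)) = 72.5 × (1210/3813.6)^(1.0071) = 22.817 g.
C = m/V = 22.817/3813.6 = 0.0059831 g/gal.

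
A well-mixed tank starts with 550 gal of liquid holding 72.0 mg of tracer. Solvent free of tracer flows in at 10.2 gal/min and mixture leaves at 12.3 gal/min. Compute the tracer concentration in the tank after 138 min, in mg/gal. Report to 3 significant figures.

Let m(t) be the amount of tracer. Volume: V(t) = V₀ + (Q_in − Q_out) t = 550 − 2.1000 t; V(138) = 260.20 gal.
Species balance (pure solvent in): dm/dt = −Q_out · m/V(t).
dm/m = −Q_out dt/(V₀ − 2.1000 t); integrating gives ln(m/m₀) = −(Q_out/(Q_in−Q_out)) ln(V/V₀).
m = m₀ (V₀/V)^(Q_out/(Q_in−Q_out)) = 72.0 × (550/260.20)^(-5.8571) = 0.89833 mg.
C = m/V = 0.89833/260.20 = 0.0034525 mg/gal.

0.00345 mg/gal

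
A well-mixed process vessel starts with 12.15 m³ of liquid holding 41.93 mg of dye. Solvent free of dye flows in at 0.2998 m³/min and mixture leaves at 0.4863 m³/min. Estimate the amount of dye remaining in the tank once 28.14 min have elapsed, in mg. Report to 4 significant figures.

9.596 mg

Total volume: dV/dt = Q_in − Q_out = -0.186500 m³/min, so V(t) = 12.15 − 0.186500 t and V(28.14) = 6.90189 m³.
No dye enters, so dm/dt = −Q_out · (m/V).
Separate: dm/m = −Q_out dt/V(t) ⇒ ln(m/m₀) = −(Q_out/(Q_in−Q_out)) ln(V/V₀).
m = m₀ (V₀/V)^(Q_out/(Q_in−Q_out)) = 41.93 × (12.15/6.90189)^(-2.60751) = 9.59621 mg.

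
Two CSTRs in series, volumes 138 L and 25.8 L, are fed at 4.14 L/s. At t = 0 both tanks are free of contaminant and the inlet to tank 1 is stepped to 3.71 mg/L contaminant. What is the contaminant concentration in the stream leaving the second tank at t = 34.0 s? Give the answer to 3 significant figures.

2.07 mg/L

Each tank obeys Vᵢ dCᵢ/dt = Q(Cᵢ₋₁ − Cᵢ), so τᵢ = Vᵢ/Q.
τ₁ = 138/4.14 = 33.333 s; τ₂ = 25.8/4.14 = 6.2319 s.
Solving the cascade with C₁(0)=C₂(0)=0 gives C₂(t) = C_in[1 − (τ₁ e^(−t/τ₁) − τ₂ e^(−t/τ₂))/(τ₁ − τ₂)].
At t = 34.0: e^(−t/τ₁) = 0.36059, e^(−t/τ₂) = 0.0042714.
C₂ = 3.71·[1 − (33.333·0.36059 − 6.2319·0.0042714)/(27.101)] = 3.71·0.55747 = 2.0682 mg/L.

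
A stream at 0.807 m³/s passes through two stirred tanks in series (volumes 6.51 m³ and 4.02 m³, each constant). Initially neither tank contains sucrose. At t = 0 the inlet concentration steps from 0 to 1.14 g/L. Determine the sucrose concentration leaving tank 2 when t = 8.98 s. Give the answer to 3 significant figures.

Species balance on tank i: dCᵢ/dt = (Cᵢ₋₁ − Cᵢ)/τᵢ with τᵢ = Vᵢ/Q.
τ₁ = 6.51/0.807 = 8.0669 s; τ₂ = 4.02/0.807 = 4.9814 s.
Tank 1: C₁ = C_in(1 − e^(−t/τ₁)). Tank 2 (τ₁ ≠ τ₂): C₂ = C_in[1 − (τ₁ e^(−t/τ₁) − τ₂ e^(−t/τ₂))/(τ₁ − τ₂)].
At t = 8.98: e^(−t/τ₁) = 0.32851, e^(−t/τ₂) = 0.16485.
C₂ = 1.14·[1 − (8.0669·0.32851 − 4.9814·0.16485)/(3.0855)] = 1.14·0.40727 = 0.46429 g/L.

0.464 g/L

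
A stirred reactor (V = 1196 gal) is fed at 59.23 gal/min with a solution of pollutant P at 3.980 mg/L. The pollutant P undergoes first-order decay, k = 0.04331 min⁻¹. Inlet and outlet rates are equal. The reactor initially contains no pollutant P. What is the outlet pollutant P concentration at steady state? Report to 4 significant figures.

Accumulation = in − out − consumed: V dC/dt = Q C_in − Q C − k V C.
Steady state (dC/dt = 0): C_ss = Q C_in/(Q + kV) = C_in/(1 + kV/Q).
C_ss = 59.23·3.980/(59.23 + 0.04331·1196) = 235.735/111.029 = 2.12319 mg/L.

2.123 mg/L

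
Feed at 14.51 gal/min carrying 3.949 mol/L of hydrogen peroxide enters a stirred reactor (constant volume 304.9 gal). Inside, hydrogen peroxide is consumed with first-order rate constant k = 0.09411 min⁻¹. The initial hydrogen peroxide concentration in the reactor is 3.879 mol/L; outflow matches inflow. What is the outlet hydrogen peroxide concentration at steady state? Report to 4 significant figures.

V dC/dt = Q(C_in − C) − k V C.
Steady state (dC/dt = 0): C_ss = Q C_in/(Q + kV) = C_in/(1 + kV/Q).
C_ss = 14.51·3.949/(14.51 + 0.09411·304.9) = 57.3000/43.2041 = 1.32626 mol/L.

1.326 mol/L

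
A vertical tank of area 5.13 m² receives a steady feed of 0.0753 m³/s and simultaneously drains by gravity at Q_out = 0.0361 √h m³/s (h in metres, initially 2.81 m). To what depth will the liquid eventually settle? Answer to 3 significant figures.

4.35 m

Level balance: A dh/dt = 0.0753 − 0.0361 √h. Setting dh/dt = 0:
Q_in = 0.0361 √h_ss ⇒ √h_ss = 0.0753/0.0361 = 2.0859.
h_ss = 2.0859² = 4.3509 m. (Since h₀ = 2.81 m < h_ss, the level will rise toward this value.)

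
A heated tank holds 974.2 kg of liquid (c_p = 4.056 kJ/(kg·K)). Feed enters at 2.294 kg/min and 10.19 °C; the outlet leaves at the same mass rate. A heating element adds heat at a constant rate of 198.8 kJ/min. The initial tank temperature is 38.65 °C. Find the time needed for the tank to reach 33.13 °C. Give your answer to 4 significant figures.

Energy balance: M c_p dT/dt = ṁ c_p (T_in − T) + 198.8.
τ = M/ṁ = 424.673 min; T_ss = T_in + Q̇/(ṁ c_p) = 31.5561 °C.
T(t) = T_ss + (T₀ − T_ss) e^(−t/τ). Set T = 33.13:
e^(−t/τ) = (33.13 − 31.5561)/(38.65 − 31.5561) = 0.221868
t = −424.673 · ln(0.221868) = 639.419 min.

639.4 min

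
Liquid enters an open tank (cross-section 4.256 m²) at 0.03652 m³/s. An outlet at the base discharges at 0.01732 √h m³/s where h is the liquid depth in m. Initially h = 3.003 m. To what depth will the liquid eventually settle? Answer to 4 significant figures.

Mass balance (ρ constant): A dh/dt = Q_in − 0.01732 √h. At steady state dh/dt = 0:
Q_in = 0.01732 √h_ss ⇒ √h_ss = 0.03652/0.01732 = 2.10855.
h_ss = 2.10855² = 4.44596 m. (Since h₀ = 3.003 m < h_ss, the level will rise toward this value.)

4.446 m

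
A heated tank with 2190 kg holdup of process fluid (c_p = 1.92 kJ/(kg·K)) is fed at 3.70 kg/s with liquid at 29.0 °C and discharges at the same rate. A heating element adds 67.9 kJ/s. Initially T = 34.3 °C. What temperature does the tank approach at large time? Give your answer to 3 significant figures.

M c_p dT/dt = ṁ c_p (T_in − T) + Q̇.
At steady state dT/dt = 0 ⇒ T_ss = T_in + Q̇/(ṁ c_p) = 29.0 + 67.9/(3.70·1.92) = 38.558 °C.

38.6 °C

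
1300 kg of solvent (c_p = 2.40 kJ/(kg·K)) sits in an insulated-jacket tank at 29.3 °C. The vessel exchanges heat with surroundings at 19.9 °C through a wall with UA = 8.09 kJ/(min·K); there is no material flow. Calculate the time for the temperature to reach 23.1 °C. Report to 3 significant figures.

416 min

M c_p dT/dt = −UA(T − T_amb).
τ = M c_p/UA = 385.66 min; T_ss = T_amb = 19.900 °C.
T(t) = T_ss + (T₀ − T_ss)e^(−t/τ); set T = 23.1:
t = −τ ln[(T − T_ss)/(T₀ − T_ss)] = −385.66 · ln(0.34043) = 415.57 min.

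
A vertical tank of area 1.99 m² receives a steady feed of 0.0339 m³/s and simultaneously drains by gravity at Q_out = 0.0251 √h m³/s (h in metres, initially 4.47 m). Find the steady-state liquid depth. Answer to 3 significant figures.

1.82 m

Unsteady balance on liquid volume: A dh/dt = Q_in − 0.0251 √h. At steady state dh/dt = 0:
Q_in = 0.0251 √h_ss ⇒ √h_ss = 0.0339/0.0251 = 1.3506.
h_ss = 1.3506² = 1.8241 m. (Since h₀ = 4.47 m > h_ss, the level will fall toward this value.)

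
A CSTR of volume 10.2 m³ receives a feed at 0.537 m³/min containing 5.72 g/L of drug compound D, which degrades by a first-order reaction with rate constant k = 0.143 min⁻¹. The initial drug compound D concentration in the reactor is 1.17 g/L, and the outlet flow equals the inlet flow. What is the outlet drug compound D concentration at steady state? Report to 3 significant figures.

1.54 g/L

Species balance: V dC/dt = Q C_in − Q C − k V C.
Steady state (dC/dt = 0): C_ss = Q C_in/(Q + kV) = C_in/(1 + kV/Q).
C_ss = 0.537·5.72/(0.537 + 0.143·10.2) = 3.0716/1.9956 = 1.5392 g/L.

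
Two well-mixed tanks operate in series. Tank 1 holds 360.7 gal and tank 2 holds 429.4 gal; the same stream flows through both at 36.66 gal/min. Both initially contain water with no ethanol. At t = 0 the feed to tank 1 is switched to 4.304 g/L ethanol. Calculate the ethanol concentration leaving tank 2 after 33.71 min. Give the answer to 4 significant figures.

3.526 g/L

Time constants: τᵢ = Vᵢ/Q for each well-mixed tank.
τ₁ = 360.7/36.66 = 9.83906 min; τ₂ = 429.4/36.66 = 11.7130 min.
Tank 1: C₁ = C_in(1 − e^(−t/τ₁)). Tank 2 (τ₁ ≠ τ₂): C₂ = C_in[1 − (τ₁ e^(−t/τ₁) − τ₂ e^(−t/τ₂))/(τ₁ − τ₂)].
At t = 33.71: e^(−t/τ₁) = 0.0325122, e^(−t/τ₂) = 0.0562477.
C₂ = 4.304·[1 − (9.83906·0.0325122 − 11.7130·0.0562477)/(-1.87398)] = 4.304·0.819132 = 3.52554 g/L.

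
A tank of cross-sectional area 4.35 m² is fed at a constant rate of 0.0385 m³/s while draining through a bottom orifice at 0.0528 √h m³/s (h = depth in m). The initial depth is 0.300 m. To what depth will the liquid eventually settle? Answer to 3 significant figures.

0.532 m

Level balance: A dh/dt = 0.0385 − 0.0528 √h. Setting dh/dt = 0:
Q_in = 0.0528 √h_ss ⇒ √h_ss = 0.0385/0.0528 = 0.72917.
h_ss = 0.72917² = 0.53168 m. (Since h₀ = 0.300 m < h_ss, the level will rise toward this value.)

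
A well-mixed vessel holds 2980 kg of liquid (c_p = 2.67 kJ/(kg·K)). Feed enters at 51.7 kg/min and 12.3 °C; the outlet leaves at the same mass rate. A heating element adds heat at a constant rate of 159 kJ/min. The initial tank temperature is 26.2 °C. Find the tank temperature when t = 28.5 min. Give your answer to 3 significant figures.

Unsteady energy balance on the tank contents: M c_p dT/dt = ṁ c_p (T_in − T) + 159.
Rearrange: dT/dt = (T_ss − T)/τ with τ = M/ṁ = 57.640 min and T_ss = T_in + Q̇/(ṁ c_p) = 13.452 °C.
T approaches T_ss exponentially: T(t) = T_ss + (T₀ − T_ss) e^(−t/τ).
T(28.5) = 13.452 + (12.748)·e^(−28.5/57.640) = 13.452 + (12.748)·0.60991 = 21.227 °C.

21.2 °C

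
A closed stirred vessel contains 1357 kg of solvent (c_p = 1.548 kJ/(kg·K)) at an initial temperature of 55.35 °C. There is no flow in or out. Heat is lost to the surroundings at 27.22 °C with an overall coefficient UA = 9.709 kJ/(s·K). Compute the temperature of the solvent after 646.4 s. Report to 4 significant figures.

Unsteady energy balance on the tank contents: M c_p dT/dt = −UA(T − T_amb).
dT/dt = (T_ss − T)/τ with T_ss = T_amb = 27.2200 °C, τ = M c_p/UA = 1357·1.548/9.709 = 216.360 s.
Solution: T(t) = T_ss + (T₀ − T_ss) e^(−t/τ).
T(646.4) = 27.2200 + (28.1300)·0.0504074 = 28.6380 °C.

28.64 °C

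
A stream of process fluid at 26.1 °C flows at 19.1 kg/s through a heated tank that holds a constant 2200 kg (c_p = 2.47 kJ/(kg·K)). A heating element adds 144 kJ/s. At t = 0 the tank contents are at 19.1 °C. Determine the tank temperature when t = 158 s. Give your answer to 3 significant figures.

M c_p dT/dt = ṁ c_p (T_in − T) + Q̇.
Rearrange: dT/dt = (T_ss − T)/τ with τ = M/ṁ = 115.18 s and T_ss = T_in + Q̇/(ṁ c_p) = 29.152 °C.
Solution: T(t) = T_ss + (T₀ − T_ss) e^(−t/τ).
T(158) = 29.152 + (-10.052)·e^(−158/115.18) = 29.152 + (-10.052)·0.25367 = 26.602 °C.

26.6 °C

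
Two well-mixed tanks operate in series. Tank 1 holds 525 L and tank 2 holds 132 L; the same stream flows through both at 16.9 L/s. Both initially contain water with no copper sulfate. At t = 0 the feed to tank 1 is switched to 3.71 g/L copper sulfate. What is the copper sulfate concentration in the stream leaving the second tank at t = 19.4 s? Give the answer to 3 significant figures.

1.16 g/L

Each tank obeys Vᵢ dCᵢ/dt = Q(Cᵢ₋₁ − Cᵢ), so τᵢ = Vᵢ/Q.
τ₁ = 525/16.9 = 31.065 s; τ₂ = 132/16.9 = 7.8107 s.
Solving the cascade with C₁(0)=C₂(0)=0 gives C₂(t) = C_in[1 − (τ₁ e^(−t/τ₁) − τ₂ e^(−t/τ₂))/(τ₁ − τ₂)].
At t = 19.4: e^(−t/τ₁) = 0.53553, e^(−t/τ₂) = 0.083427.
C₂ = 3.71·[1 − (31.065·0.53553 − 7.8107·0.083427)/(23.254)] = 3.71·0.31262 = 1.1598 g/L.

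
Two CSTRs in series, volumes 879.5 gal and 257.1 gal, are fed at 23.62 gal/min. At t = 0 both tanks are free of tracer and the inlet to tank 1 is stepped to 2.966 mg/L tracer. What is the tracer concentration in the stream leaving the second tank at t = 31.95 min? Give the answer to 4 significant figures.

Time constants: τᵢ = Vᵢ/Q for each well-mixed tank.
τ₁ = 879.5/23.62 = 37.2354 min; τ₂ = 257.1/23.62 = 10.8848 min.
Solving the cascade with C₁(0)=C₂(0)=0 gives C₂(t) = C_in[1 − (τ₁ e^(−t/τ₁) − τ₂ e^(−t/τ₂))/(τ₁ − τ₂)].
At t = 31.95: e^(−t/τ₁) = 0.423986, e^(−t/τ₂) = 0.0531162.
C₂ = 2.966·[1 − (37.2354·0.423986 − 10.8848·0.0531162)/(26.3506)] = 2.966·0.422816 = 1.25407 mg/L.

1.254 mg/L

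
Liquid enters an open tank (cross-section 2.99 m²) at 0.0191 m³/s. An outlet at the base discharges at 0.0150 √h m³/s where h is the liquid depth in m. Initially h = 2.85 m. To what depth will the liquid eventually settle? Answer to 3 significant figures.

1.62 m

Level balance: A dh/dt = 0.0191 − 0.0150 √h. Setting dh/dt = 0:
Q_in = 0.0150 √h_ss ⇒ √h_ss = 0.0191/0.0150 = 1.2733.
h_ss = 1.2733² = 1.6214 m. (Since h₀ = 2.85 m > h_ss, the level will fall toward this value.)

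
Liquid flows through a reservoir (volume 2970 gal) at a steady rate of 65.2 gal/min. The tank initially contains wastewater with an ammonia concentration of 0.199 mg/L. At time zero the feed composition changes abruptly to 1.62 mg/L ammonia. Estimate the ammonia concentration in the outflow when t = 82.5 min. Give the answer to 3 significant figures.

Transient balance on the dissolved component: V dC/dt = Q(C_in − C).
Rewrite as dC/dt + C/τ = C_in/τ, τ = V/Q = 45.552 min.
Integrating: C(t) = C_in + (C₀ − C_in) e^(−t/τ).
C(82.5) = 1.62 + (0.199 − 1.62)·e^(−82.5/45.552) = 1.62 + (-1.4210)·0.16347 = 1.3877 mg/L.

1.39 mg/L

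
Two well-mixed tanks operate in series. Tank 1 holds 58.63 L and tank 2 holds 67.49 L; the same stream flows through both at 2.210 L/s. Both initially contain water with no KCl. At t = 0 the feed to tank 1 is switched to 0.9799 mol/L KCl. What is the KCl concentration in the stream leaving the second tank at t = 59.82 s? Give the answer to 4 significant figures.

0.6074 mol/L

Species balance on tank i: dCᵢ/dt = (Cᵢ₋₁ − Cᵢ)/τᵢ with τᵢ = Vᵢ/Q.
τ₁ = 58.63/2.210 = 26.5294 s; τ₂ = 67.49/2.210 = 30.5385 s.
Tank 1: C₁ = C_in(1 − e^(−t/τ₁)). Tank 2 (τ₁ ≠ τ₂): C₂ = C_in[1 − (τ₁ e^(−t/τ₁) − τ₂ e^(−t/τ₂))/(τ₁ − τ₂)].
At t = 59.82: e^(−t/τ₁) = 0.104889, e^(−t/τ₂) = 0.141022.
C₂ = 0.9799·[1 − (26.5294·0.104889 − 30.5385·0.141022)/(-4.00905)] = 0.9799·0.619872 = 0.607413 mol/L.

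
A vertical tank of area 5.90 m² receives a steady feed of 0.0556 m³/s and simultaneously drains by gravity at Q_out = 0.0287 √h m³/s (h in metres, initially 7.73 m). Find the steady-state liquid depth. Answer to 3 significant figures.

3.75 m

Accumulation of liquid (constant cross-section A): A dh/dt = Q_in − 0.0287 √h. At steady state dh/dt = 0:
Q_in = 0.0287 √h_ss ⇒ √h_ss = 0.0556/0.0287 = 1.9373.
h_ss = 1.9373² = 3.7531 m. (Since h₀ = 7.73 m > h_ss, the level will fall toward this value.)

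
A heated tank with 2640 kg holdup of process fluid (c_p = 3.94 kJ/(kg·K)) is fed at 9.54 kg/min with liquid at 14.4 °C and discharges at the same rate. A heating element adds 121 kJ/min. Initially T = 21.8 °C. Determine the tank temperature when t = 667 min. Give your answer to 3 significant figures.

First-law balance (no shaft work): M c_p dT/dt = ṁ c_p (T_in − T) + 121.
τ = M/ṁ = 276.73 min; T_ss = T_in + Q̇/(ṁ c_p) = 14.4 + 121/(9.54·3.94) = 17.619 °C.
T approaches T_ss exponentially: T(t) = T_ss + (T₀ − T_ss) e^(−t/τ).
T(667) = 17.619 + (4.1809)·e^(−667/276.73) = 17.619 + (4.1809)·0.089789 = 17.995 °C.

18.0 °C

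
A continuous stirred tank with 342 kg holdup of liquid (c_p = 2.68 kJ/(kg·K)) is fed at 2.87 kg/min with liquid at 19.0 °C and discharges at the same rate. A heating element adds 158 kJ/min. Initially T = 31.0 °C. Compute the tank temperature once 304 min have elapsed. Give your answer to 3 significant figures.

38.9 °C

Energy balance: M c_p dT/dt = ṁ c_p (T_in − T) + 158.
τ = M/ṁ = 119.16 min; T_ss = T_in + Q̇/(ṁ c_p) = 19.0 + 158/(2.87·2.68) = 39.542 °C.
Integrating: T(t) = T_ss + (T₀ − T_ss) e^(−t/τ).
T(304) = 39.542 + (-8.5419)·e^(−304/119.16) = 39.542 + (-8.5419)·0.077995 = 38.876 °C.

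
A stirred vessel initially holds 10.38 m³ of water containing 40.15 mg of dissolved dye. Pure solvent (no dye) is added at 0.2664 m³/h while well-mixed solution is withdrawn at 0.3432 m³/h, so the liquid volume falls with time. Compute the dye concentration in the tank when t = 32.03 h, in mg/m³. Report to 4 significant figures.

1.514 mg/m³

Total volume: dV/dt = Q_in − Q_out = -0.0768000 m³/h, so V(t) = 10.38 − 0.0768000 t and V(32.03) = 7.92010 m³.
Species balance (pure solvent in): dm/dt = −Q_out · m/V(t).
Separate: dm/m = −Q_out dt/V(t) ⇒ ln(m/m₀) = −(Q_out/(Q_in−Q_out)) ln(V/V₀).
m = m₀ (V₀/V)^(Q_out/(Q_in−Q_out)) = 40.15 × (10.38/7.92010)^(-4.46875) = 11.9882 mg.
C = m/V = 11.9882/7.92010 = 1.51365 mg/m³.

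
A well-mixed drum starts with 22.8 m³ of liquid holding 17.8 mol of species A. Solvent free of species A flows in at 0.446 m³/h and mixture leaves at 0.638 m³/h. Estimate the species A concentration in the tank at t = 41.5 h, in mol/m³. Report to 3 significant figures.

0.288 mol/m³

Let m(t) be the amount of species A. Volume: V(t) = V₀ + (Q_in − Q_out) t = 22.8 − 0.19200 t; V(41.5) = 14.832 m³.
No species A enters, so dm/dt = −Q_out · (m/V).
Separate: dm/m = −Q_out dt/V(t) ⇒ ln(m/m₀) = −(Q_out/(Q_in−Q_out)) ln(V/V₀).
m = m₀ (V₀/V)^(Q_out/(Q_in−Q_out)) = 17.8 × (22.8/14.832)^(-3.3229) = 4.2650 mol.
C = m/V = 4.2650/14.832 = 0.28755 mol/m³.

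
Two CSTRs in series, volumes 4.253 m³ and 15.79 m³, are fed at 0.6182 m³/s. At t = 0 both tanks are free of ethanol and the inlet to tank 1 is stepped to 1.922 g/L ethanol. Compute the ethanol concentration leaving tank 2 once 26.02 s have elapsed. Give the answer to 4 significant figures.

0.9884 g/L

Each tank obeys Vᵢ dCᵢ/dt = Q(Cᵢ₋₁ − Cᵢ), so τᵢ = Vᵢ/Q.
τ₁ = 4.253/0.6182 = 6.87965 s; τ₂ = 15.79/0.6182 = 25.5419 s.
Solving the cascade with C₁(0)=C₂(0)=0 gives C₂(t) = C_in[1 − (τ₁ e^(−t/τ₁) − τ₂ e^(−t/τ₂))/(τ₁ − τ₂)].
At t = 26.02: e^(−t/τ₁) = 0.0227732, e^(−t/τ₂) = 0.361057.
C₂ = 1.922·[1 − (6.87965·0.0227732 − 25.5419·0.361057)/(-18.6622)] = 1.922·0.514238 = 0.988365 g/L.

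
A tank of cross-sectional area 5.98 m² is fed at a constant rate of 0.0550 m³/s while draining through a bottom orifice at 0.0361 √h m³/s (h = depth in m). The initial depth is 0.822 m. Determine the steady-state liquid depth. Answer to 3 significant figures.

Mass balance (ρ constant): A dh/dt = Q_in − 0.0361 √h. At steady state dh/dt = 0:
Q_in = 0.0361 √h_ss ⇒ √h_ss = 0.0550/0.0361 = 1.5235.
h_ss = 1.5235² = 2.3212 m. (Since h₀ = 0.822 m < h_ss, the level will rise toward this value.)

2.32 m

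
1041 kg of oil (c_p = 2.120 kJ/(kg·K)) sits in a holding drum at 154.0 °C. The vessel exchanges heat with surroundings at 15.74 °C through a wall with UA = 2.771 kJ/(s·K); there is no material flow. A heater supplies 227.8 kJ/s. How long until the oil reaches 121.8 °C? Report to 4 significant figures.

680.5 s

Lumped-capacitance energy balance: M c_p dT/dt = UA(T_amb − T) + Q̇.
τ = M c_p/UA = 796.435 s; T_ss = T_amb + Q̇/UA = 15.74 + 227.8/2.771 = 97.9486 °C.
T(t) = T_ss + (T₀ − T_ss)e^(−t/τ); set T = 121.8:
t = −τ ln[(T − T_ss)/(T₀ − T_ss)] = −796.435 · ln(0.425527) = 680.494 s.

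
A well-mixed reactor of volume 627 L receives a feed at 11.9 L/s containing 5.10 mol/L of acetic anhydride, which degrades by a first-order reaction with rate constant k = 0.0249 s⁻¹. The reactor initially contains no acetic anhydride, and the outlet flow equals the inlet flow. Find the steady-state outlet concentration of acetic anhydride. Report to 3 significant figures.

2.21 mol/L

Accumulation = in − out − consumed: V dC/dt = Q C_in − Q C − k V C.
At steady state: 0 = Q C_in − (Q + kV) C_ss, so C_ss = Q C_in/(Q + kV).
C_ss = 11.9·5.10/(11.9 + 0.0249·627) = 60.690/27.512 = 2.2059 mol/L.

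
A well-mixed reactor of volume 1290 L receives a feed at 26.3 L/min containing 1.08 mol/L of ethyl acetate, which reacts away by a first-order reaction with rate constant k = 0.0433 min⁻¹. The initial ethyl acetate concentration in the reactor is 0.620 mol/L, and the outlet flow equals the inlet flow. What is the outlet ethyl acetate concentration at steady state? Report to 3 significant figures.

0.346 mol/L

V dC/dt = Q(C_in − C) − k V C.
At steady state: 0 = Q C_in − (Q + kV) C_ss, so C_ss = Q C_in/(Q + kV).
C_ss = 26.3·1.08/(26.3 + 0.0433·1290) = 28.404/82.157 = 0.34573 mol/L.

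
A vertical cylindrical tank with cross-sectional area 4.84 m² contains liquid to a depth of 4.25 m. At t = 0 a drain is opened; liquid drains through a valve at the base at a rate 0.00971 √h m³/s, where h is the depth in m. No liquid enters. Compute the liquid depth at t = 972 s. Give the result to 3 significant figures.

With no inflow, A dh/dt = −0.00971 √h.
∫ h^(−1/2) dh = −(0.00971/A) ∫ dt, giving 2√h = 2√h₀ − (0.00971/A) t.
√h = √4.25 − 0.00971·972/(2·4.84) = 2.0616 − 0.97501 = 1.0865.
h = 1.0865² = 1.1806 m.

1.18 m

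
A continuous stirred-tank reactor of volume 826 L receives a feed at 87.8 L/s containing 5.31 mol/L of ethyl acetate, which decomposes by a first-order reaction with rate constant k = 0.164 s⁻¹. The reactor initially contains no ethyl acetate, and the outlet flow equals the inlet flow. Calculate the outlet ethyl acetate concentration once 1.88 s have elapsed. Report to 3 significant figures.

Accumulation = in − out − consumed: V dC/dt = Q C_in − Q C − k V C.
dC/dt = (Q/V) C_in − (Q/V + k) C; effective rate a = Q/V + k = 0.10630 + 0.164 = 0.27030 s⁻¹.
C_ss = Q C_in/(Q + kV) = 2.0882 mol/L; C(t) = C_ss + (C₀ − C_ss) e^(−a t).
C(1.88) = 2.0882 + (-2.0882)·e^(−0.27030·1.88) = 2.0882 + (-2.0882)·0.60160 = 0.83193 mol/L.

0.832 mol/L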